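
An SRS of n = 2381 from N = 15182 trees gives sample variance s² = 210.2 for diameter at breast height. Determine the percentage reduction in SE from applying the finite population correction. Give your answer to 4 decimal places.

8.1757

f = n/N = 2381/15182 = 0.15683046.
SE_no-fpc = √(s²/n) = 0.29712326; SE_fpc = √((1−f)s²/n) = 0.27283125.
Ratio = √(1−f) = 0.91824264. Reduction = 100·(1 − 0.91824264) = 8.1757%.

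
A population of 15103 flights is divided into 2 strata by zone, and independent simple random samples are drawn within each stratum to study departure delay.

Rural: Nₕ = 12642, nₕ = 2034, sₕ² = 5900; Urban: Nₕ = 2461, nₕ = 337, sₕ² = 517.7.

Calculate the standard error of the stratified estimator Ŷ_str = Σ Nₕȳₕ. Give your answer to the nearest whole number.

Var(Ŷ_str) = Σₕ Nₕ²(1 − fₕ)sₕ²/nₕ.
Rural: 12642²·(1 − 2034/12642)·5900/2034 = 3.8900068 × 10^8.
Urban: 2461²·(1 − 337/2461)·517.7/337 = 8.0299786 × 10^6.
Sum = 3.9703066 × 10^8.
SE = √(3.9703066 × 10^8) = 19926.

19926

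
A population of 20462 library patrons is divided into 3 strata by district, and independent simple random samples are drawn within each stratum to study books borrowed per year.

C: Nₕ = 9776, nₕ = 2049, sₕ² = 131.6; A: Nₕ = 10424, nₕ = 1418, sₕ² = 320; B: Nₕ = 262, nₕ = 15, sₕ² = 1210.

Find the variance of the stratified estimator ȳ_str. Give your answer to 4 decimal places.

Var(ȳ_str) = Σₕ Wₕ²(1 − fₕ)sₕ²/nₕ with Wₕ = Nₕ/N, N = 20462.
C: Wₕ = 0.47776366; term = 0.47776366²·(1 − 0.20959493)·131.6/2049 = 0.011587503.
A: Wₕ = 0.50943212; term = 0.50943212²·(1 − 0.13603223)·320/1418 = 0.050599233.
B: Wₕ = 0.01280422; term = 0.01280422²·(1 − 0.05725191)·1210/15 = 0.012467983.
Sum = 0.074654719.

0.0747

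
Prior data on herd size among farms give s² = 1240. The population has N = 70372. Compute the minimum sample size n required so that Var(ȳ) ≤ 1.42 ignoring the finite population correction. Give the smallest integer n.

874

Without fpc, n₀ = s²/D = 1240/1.42 = 873.2394.
Rounding up, n = 874.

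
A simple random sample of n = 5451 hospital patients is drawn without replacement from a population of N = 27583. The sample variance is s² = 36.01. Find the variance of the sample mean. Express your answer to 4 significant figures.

0.005301

Under SRS without replacement, Var(ȳ) = (1 − f)·s²/n with f = n/N = 5451/27583 = 0.19762172.
Var(ȳ) = (1 − 0.19762172)·36.01/5451 = 0.80237828·0.0066061273 = 0.0053006131.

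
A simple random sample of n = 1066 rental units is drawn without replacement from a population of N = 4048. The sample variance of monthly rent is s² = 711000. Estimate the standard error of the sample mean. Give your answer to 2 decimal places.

22.17

Under SRS without replacement, Var(ȳ) = (1 − f)·s²/n with f = n/N = 1066/4048 = 0.26333992.
Var(ȳ) = (1 − 0.26333992)·711000/1066 = 0.73666008·666.97936 = 491.33707.
SE(ȳ) = √(491.33707) = 22.17.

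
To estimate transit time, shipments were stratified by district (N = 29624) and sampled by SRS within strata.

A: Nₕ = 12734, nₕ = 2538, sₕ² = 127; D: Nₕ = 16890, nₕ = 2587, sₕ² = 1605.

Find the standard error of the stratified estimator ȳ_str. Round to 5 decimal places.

Var(ȳ_str) = Σₕ Wₕ²(1 − fₕ)sₕ²/nₕ with Wₕ = Nₕ/N, N = 29624.
A: Wₕ = 0.42985417; term = 0.42985417²·(1 − 0.19930894)·127/2538 = 0.0074031982.
D: Wₕ = 0.57014583; term = 0.57014583²·(1 − 0.15316755)·1605/2587 = 0.17078432.
Sum = 0.17818752.
SE = √(0.17818752) = 0.42212.

0.42212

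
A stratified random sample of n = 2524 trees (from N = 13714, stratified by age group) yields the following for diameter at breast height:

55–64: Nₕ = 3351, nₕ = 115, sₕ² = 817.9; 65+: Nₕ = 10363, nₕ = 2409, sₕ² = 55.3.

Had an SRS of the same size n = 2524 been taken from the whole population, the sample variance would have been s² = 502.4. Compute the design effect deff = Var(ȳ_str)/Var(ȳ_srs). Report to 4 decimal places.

2.5868

Var(ȳ_str) = Σ Wₕ²(1−fₕ)sₕ²/nₕ with Wₕ = Nₕ/13714:
  55–64: (3351/13714)²·(1−115/3351)·817.9/115 = 0.41006907
  65+: (10363/13714)²·(1−2409/10363)·55.3/2409 = 0.010060768
  → Var(ȳ_str) = 0.42012984.
Var(ȳ_srs) = (1 − 2524/13714)·502.4/2524 = 0.16241503.
deff = 0.42012984 / 0.16241503 = 2.5868.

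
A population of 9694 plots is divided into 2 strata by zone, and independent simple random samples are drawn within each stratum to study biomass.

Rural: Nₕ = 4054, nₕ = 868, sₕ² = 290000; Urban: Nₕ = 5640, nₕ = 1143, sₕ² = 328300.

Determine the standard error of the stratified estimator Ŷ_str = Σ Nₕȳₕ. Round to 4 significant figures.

107700

Var(Ŷ_str) = Σₕ Nₕ²(1 − fₕ)sₕ²/nₕ.
Rural: 4054²·(1 − 868/4054)·290000/868 = 4.3152682 × 10^9.
Urban: 5640²·(1 − 1143/5640)·328300/1143 = 7.2849511 × 10^9.
Sum = 1.1600219 × 10^10.
SE = √(1.1600219 × 10^10) = 107700.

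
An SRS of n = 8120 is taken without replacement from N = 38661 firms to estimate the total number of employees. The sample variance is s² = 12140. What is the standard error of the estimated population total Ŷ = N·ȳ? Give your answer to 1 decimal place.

42015.5

Var(Ŷ) = N²·Var(ȳ) = N²·(1 − n/N)·s²/n.
f = 8120/38661 = 0.21003078; Var(ȳ) = 0.78996922·12140/8120 = 1.1810624.
Var(Ŷ) = 38661² · 1.1810624 = 1.765302 × 10^9.
SE(Ŷ) = √(1.765302 × 10^9) = 42015.5.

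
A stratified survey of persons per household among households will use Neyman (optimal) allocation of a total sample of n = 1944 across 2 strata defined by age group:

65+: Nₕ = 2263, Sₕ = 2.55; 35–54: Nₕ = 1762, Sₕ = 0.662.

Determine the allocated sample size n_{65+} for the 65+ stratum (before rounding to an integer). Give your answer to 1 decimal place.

Neyman allocation: nₕ = n·NₕSₕ / Σⱼ NⱼSⱼ.
Σ NⱼSⱼ = 2263·2.55 + 1762·0.662 = 6937.094.
n_{65+} = 1944·2263·2.55 / 6937.094 = 1617.1.

1617.1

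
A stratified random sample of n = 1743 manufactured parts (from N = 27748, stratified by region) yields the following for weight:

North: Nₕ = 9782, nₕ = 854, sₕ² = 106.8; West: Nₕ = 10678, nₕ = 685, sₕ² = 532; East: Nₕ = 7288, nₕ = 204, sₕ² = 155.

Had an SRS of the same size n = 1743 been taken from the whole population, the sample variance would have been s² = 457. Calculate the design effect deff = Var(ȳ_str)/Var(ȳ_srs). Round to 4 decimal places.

Var(ȳ_str) = Σ Wₕ²(1−fₕ)sₕ²/nₕ with Wₕ = Nₕ/27748:
  North: (9782/27748)²·(1−854/9782)·106.8/854 = 0.014185082
  West: (10678/27748)²·(1−685/10678)·532/685 = 0.10763252
  East: (7288/27748)²·(1−204/7288)·155/204 = 0.050947758
  → Var(ȳ_str) = 0.17276536.
Var(ȳ_srs) = (1 − 1743/27748)·457/1743 = 0.24572197.
deff = 0.17276536 / 0.24572197 = 0.7031.

0.7031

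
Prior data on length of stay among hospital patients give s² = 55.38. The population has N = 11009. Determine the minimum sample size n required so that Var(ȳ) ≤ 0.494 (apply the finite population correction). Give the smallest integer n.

111

Without fpc, n₀ = s²/D = 55.38/0.494 = 112.1053.
With fpc, (1 − n/N)·s²/n ≤ D requires n ≥ n₀/(1 + n₀/N) = 112.1053/(1 + 112.1053/11009) = 110.9752.
Rounding up, n = 111.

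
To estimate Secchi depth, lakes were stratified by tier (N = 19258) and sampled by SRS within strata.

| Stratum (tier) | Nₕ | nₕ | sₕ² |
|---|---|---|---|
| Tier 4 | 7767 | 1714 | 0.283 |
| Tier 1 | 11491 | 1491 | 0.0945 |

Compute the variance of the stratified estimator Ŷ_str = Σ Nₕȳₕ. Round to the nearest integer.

15045

Var(Ŷ_str) = Σₕ Nₕ²(1 − fₕ)sₕ²/nₕ.
Tier 4: 7767²·(1 − 1714/7767)·0.283/1714 = 7762.464.
Tier 1: 11491²·(1 − 1491/11491)·0.0945/1491 = 7283.0282.
Sum = 15045.492.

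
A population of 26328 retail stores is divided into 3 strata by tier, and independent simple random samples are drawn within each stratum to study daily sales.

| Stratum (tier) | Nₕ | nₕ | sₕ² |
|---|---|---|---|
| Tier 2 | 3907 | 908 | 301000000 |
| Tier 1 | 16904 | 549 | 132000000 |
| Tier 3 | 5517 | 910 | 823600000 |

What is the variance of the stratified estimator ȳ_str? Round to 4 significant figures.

134700

Var(ȳ_str) = Σₕ Wₕ²(1 − fₕ)sₕ²/nₕ with Wₕ = Nₕ/N, N = 26328.
Tier 2: Wₕ = 0.14839714; term = 0.14839714²·(1 − 0.23240338)·301000000/908 = 5603.5698.
Tier 1: Wₕ = 0.64205409; term = 0.64205409²·(1 − 0.03247752)·132000000/549 = 95897.19.
Tier 3: Wₕ = 0.20954877; term = 0.20954877²·(1 − 0.16494472)·823600000/910 = 33186.42.
Sum = 134687.18.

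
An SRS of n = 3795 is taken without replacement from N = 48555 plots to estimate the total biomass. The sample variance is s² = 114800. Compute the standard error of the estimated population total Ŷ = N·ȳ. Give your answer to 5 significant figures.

256410

Var(Ŷ) = N²·Var(ȳ) = N²·(1 − n/N)·s²/n.
f = 3795/48555 = 0.07815879; Var(ȳ) = 0.92184121·114800/3795 = 27.886.
Var(Ŷ) = 48555² · 27.886 = 6.57437 × 10^10.
SE(Ŷ) = √(6.57437 × 10^10) = 256410.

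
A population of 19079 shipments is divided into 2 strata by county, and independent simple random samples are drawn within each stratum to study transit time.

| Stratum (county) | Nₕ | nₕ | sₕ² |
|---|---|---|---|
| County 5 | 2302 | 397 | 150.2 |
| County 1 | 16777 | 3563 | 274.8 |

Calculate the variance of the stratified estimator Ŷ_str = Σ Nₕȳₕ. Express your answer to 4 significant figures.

Var(Ŷ_str) = Σₕ Nₕ²(1 − fₕ)sₕ²/nₕ.
County 5: 2302²·(1 − 397/2302)·150.2/397 = 1.6591274 × 10^6.
County 1: 16777²·(1 − 3563/16777)·274.8/3563 = 1.7098165 × 10^7.
Sum = 1.8757292 × 10^7.

1.876 × 10^7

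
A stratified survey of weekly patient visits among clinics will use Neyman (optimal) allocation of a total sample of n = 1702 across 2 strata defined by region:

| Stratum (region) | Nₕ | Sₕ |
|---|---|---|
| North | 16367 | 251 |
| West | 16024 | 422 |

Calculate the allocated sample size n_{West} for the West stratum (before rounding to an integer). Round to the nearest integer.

Neyman allocation: nₕ = n·NₕSₕ / Σⱼ NⱼSⱼ.
Σ NⱼSⱼ = 16367·251 + 16024·422 = 1.0870245 × 10^7.
n_{West} = 1702·16024·422 / (1.0870245 × 10^7) = 1059.

1059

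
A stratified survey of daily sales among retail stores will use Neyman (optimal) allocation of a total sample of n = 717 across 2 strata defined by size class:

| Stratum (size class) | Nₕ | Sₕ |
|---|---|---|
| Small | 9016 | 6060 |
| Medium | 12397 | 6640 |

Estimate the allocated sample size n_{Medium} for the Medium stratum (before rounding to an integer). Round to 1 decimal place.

Neyman allocation: nₕ = n·NₕSₕ / Σⱼ NⱼSⱼ.
Σ NⱼSⱼ = 9016·6060 + 12397·6640 = 1.3695304 × 10^8.
n_{Medium} = 717·12397·6640 / (1.3695304 × 10^8) = 431.0.

431.0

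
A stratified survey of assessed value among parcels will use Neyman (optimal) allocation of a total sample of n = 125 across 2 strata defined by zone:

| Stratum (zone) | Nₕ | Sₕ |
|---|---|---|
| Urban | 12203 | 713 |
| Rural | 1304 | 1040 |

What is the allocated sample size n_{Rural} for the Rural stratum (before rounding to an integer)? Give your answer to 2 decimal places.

Neyman allocation: nₕ = n·NₕSₕ / Σⱼ NⱼSⱼ.
Σ NⱼSⱼ = 12203·713 + 1304·1040 = 1.0056899 × 10^7.
n_{Rural} = 125·1304·1040 / (1.0056899 × 10^7) = 16.86.

16.86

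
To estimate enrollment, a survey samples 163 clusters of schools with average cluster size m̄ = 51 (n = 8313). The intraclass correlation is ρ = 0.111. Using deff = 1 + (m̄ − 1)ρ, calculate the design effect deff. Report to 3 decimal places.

6.550

deff = 1 + (51 − 1)·0.111 = 1 + 5.55 = 6.55.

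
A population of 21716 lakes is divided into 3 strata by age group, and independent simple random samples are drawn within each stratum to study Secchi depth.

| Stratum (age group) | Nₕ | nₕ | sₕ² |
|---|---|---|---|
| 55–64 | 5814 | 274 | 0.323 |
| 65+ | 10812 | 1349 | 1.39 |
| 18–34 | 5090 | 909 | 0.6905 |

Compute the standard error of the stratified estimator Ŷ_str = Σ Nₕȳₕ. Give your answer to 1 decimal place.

399.4

Var(Ŷ_str) = Σₕ Nₕ²(1 − fₕ)sₕ²/nₕ.
55–64: 5814²·(1 − 274/5814)·0.323/274 = 37969.664.
65+: 10812²·(1 − 1349/10812)·1.39/1349 = 105423.57.
18–34: 5090²·(1 − 909/5090)·0.6905/909 = 16165.82.
Sum = 159559.05.
SE = √(159559.05) = 399.4.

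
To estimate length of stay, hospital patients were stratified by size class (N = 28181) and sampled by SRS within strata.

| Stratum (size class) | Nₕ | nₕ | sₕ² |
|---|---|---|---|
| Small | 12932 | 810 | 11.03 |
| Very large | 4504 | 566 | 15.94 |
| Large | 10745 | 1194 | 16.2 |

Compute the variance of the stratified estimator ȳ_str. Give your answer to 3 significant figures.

Var(ȳ_str) = Σₕ Wₕ²(1 − fₕ)sₕ²/nₕ with Wₕ = Nₕ/N, N = 28181.
Small: Wₕ = 0.45889074; term = 0.45889074²·(1 − 0.06263532)·11.03/810 = 0.0026879282.
Very large: Wₕ = 0.15982399; term = 0.15982399²·(1 − 0.12566607)·15.94/566 = 6.289747 × 10^-4.
Large: Wₕ = 0.38128526; term = 0.38128526²·(1 − 0.11112145)·16.2/1194 = 0.0017532876.
Sum = 0.0050701905.

0.00507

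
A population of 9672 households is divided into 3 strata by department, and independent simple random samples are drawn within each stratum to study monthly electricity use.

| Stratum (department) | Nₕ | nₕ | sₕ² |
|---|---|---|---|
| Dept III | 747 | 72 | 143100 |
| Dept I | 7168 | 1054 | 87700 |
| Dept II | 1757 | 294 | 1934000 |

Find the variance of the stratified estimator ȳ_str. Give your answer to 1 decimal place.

230.4

Var(ȳ_str) = Σₕ Wₕ²(1 − fₕ)sₕ²/nₕ with Wₕ = Nₕ/N, N = 9672.
Dept III: Wₕ = 0.07723325; term = 0.07723325²·(1 − 0.09638554)·143100/72 = 10.7127.
Dept I: Wₕ = 0.74110835; term = 0.74110835²·(1 − 0.14704241)·87700/1054 = 38.980718.
Dept II: Wₕ = 0.18165840; term = 0.18165840²·(1 − 0.16733068)·1934000/294 = 180.75597.
Sum = 230.44939.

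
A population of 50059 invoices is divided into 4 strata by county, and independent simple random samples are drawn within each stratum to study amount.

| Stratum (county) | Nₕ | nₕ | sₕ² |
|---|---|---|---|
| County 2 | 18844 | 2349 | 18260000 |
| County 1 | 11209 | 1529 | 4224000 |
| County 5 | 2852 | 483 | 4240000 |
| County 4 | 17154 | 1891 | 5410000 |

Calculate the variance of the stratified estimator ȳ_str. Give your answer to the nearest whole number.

Var(ȳ_str) = Σₕ Wₕ²(1 − fₕ)sₕ²/nₕ with Wₕ = Nₕ/N, N = 50059.
County 2: Wₕ = 0.37643581; term = 0.37643581²·(1 − 0.12465506)·18260000/2349 = 964.22599.
County 1: Wₕ = 0.22391578; term = 0.22391578²·(1 − 0.13640824)·4224000/1529 = 119.61739.
County 5: Wₕ = 0.05697277; term = 0.05697277²·(1 − 0.16935484)·4240000/483 = 23.668404.
County 4: Wₕ = 0.34267564; term = 0.34267564²·(1 − 0.11023668)·5410000/1891 = 298.91431.
Sum = 1406.4261.

1406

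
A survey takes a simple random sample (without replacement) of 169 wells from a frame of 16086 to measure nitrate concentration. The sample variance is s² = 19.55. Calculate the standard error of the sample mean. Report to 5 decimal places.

0.33833

Under SRS without replacement, Var(ȳ) = (1 − f)·s²/n with f = n/N = 169/16086 = 0.01050603.
Var(ȳ) = (1 − 0.01050603)·19.55/169 = 0.98949397·0.11568047 = 0.11446513.
SE(ȳ) = √(0.11446513) = 0.33833.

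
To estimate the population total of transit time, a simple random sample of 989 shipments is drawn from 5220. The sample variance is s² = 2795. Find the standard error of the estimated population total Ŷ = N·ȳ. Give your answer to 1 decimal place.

Var(Ŷ) = N²·Var(ȳ) = N²·(1 − n/N)·s²/n.
f = 989/5220 = 0.18946360; Var(ȳ) = 0.81053640·2795/989 = 2.2906463.
Var(Ŷ) = 5220² · 2.2906463 = 6.2416447 × 10^7.
SE(Ŷ) = √(6.2416447 × 10^7) = 7900.4.

7900.4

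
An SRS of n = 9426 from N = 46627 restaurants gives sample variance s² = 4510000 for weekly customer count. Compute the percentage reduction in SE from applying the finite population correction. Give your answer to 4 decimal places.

f = n/N = 9426/46627 = 0.20215755.
SE_no-fpc = √(s²/n) = 21.873816; SE_fpc = √((1−f)s²/n) = 19.538136.
Ratio = √(1−f) = 0.89322027. Reduction = 100·(1 − 0.89322027) = 10.6780%.

10.6780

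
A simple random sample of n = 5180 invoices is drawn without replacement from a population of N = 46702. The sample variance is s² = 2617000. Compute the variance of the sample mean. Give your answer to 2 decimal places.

449.18

Under SRS without replacement, Var(ȳ) = (1 − f)·s²/n with f = n/N = 5180/46702 = 0.11091602.
Var(ȳ) = (1 − 0.11091602)·2617000/5180 = 0.88908398·505.21236 = 449.17621.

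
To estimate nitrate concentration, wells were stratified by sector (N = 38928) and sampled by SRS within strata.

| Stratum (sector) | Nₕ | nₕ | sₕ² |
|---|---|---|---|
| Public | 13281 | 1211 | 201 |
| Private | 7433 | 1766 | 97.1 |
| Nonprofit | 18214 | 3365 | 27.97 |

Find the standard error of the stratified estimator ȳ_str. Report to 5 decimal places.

Var(ȳ_str) = Σₕ Wₕ²(1 − fₕ)sₕ²/nₕ with Wₕ = Nₕ/N, N = 38928.
Public: Wₕ = 0.34116831; term = 0.34116831²·(1 − 0.09118289)·201/1211 = 0.017557625.
Private: Wₕ = 0.19094225; term = 0.19094225²·(1 − 0.23758913)·97.1/1766 = 0.001528346.
Nonprofit: Wₕ = 0.46788944; term = 0.46788944²·(1 − 0.18474800)·27.97/3365 = 0.0014834939.
Sum = 0.020569465.
SE = √(0.020569465) = 0.14342.

0.14342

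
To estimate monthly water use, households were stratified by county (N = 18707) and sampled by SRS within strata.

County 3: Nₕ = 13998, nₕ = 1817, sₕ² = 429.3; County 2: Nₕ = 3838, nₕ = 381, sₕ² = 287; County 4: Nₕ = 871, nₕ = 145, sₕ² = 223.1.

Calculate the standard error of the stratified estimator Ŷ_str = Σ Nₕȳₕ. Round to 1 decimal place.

7159.2

Var(Ŷ_str) = Σₕ Nₕ²(1 − fₕ)sₕ²/nₕ.
County 3: 13998²·(1 − 1817/13998)·429.3/1817 = 4.0286069 × 10^7.
County 2: 3838²·(1 − 381/3838)·287/381 = 9.9945046 × 10^6.
County 4: 871²·(1 − 145/871)·223.1/145 = 972940.64.
Sum = 5.1253514 × 10^7.
SE = √(5.1253514 × 10^7) = 7159.2.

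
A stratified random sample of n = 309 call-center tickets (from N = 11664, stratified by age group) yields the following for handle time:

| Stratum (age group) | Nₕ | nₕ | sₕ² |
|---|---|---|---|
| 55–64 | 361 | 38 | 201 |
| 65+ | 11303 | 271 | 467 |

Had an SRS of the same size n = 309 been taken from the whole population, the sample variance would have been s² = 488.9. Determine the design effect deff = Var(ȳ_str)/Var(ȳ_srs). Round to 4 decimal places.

Var(ȳ_str) = Σ Wₕ²(1−fₕ)sₕ²/nₕ with Wₕ = Nₕ/11664:
  55–64: (361/11664)²·(1−38/361)·201/38 = 0.0045334326
  65+: (11303/11664)²·(1−271/11303)·467/271 = 1.5794306
  → Var(ȳ_str) = 1.583964.
Var(ȳ_srs) = (1 − 309/11664)·488.9/309 = 1.5402854.
deff = 1.583964 / 1.5402854 = 1.0284.

1.0284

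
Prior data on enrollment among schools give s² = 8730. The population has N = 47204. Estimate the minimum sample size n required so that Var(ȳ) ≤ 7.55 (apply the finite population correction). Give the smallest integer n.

Without fpc, n₀ = s²/D = 8730/7.55 = 1156.2914.
With fpc, (1 − n/N)·s²/n ≤ D requires n ≥ n₀/(1 + n₀/N) = 1156.2914/(1 + 1156.2914/47204) = 1128.6445.
Rounding up, n = 1129.

1129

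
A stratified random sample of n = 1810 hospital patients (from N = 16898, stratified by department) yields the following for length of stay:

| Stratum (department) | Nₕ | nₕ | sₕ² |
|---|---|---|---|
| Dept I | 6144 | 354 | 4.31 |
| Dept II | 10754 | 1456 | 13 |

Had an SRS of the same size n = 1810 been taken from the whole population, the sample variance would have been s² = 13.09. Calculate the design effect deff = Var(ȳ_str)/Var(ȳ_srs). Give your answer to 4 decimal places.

Var(ȳ_str) = Σ Wₕ²(1−fₕ)sₕ²/nₕ with Wₕ = Nₕ/16898:
  Dept I: (6144/16898)²·(1−354/6144)·4.31/354 = 0.0015168169
  Dept II: (10754/16898)²·(1−1456/10754)·13/1456 = 0.00312659
  → Var(ȳ_str) = 0.0046434069.
Var(ȳ_srs) = (1 − 1810/16898)·13.09/1810 = 0.0064573963.
deff = 0.0046434069 / 0.0064573963 = 0.7191.

0.7191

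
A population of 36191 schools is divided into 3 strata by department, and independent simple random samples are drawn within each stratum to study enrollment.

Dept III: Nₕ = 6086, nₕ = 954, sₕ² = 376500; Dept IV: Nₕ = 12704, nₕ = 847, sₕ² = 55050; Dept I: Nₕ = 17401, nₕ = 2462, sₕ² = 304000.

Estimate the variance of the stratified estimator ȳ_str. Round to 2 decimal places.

41.39

Var(ȳ_str) = Σₕ Wₕ²(1 − fₕ)sₕ²/nₕ with Wₕ = Nₕ/N, N = 36191.
Dept III: Wₕ = 0.16816336; term = 0.16816336²·(1 − 0.15675320)·376500/954 = 9.4109623.
Dept IV: Wₕ = 0.35102650; term = 0.35102650²·(1 − 0.06667191)·55050/847 = 7.4746016.
Dept I: Wₕ = 0.48081015; term = 0.48081015²·(1 − 0.14148612)·304000/2462 = 24.506433.
Sum = 41.391997.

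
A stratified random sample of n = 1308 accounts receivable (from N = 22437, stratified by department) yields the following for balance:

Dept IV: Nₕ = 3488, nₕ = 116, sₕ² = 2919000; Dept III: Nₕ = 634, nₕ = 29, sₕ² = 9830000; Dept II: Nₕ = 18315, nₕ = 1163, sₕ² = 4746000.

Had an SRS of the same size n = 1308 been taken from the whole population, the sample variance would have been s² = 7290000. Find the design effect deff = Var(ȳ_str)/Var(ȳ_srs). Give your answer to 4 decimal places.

0.6464

Var(ȳ_str) = Σ Wₕ²(1−fₕ)sₕ²/nₕ with Wₕ = Nₕ/22437:
  Dept IV: (3488/22437)²·(1−116/3488)·2919000/116 = 587.90963
  Dept III: (634/22437)²·(1−29/634)·9830000/29 = 258.26799
  Dept II: (18315/22437)²·(1−1163/18315)·4746000/1163 = 2546.4792
  → Var(ȳ_str) = 3392.6568.
Var(ȳ_srs) = (1 − 1308/22437)·7290000/1308 = 5248.4847.
deff = 3392.6568 / 5248.4847 = 0.6464.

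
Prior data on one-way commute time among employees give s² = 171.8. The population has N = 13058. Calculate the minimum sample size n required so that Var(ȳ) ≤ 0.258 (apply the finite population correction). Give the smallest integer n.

634

Without fpc, n₀ = s²/D = 171.8/0.258 = 665.8915.
With fpc, (1 − n/N)·s²/n ≤ D requires n ≥ n₀/(1 + n₀/N) = 665.8915/(1 + 665.8915/13058) = 633.5820.
Rounding up, n = 634.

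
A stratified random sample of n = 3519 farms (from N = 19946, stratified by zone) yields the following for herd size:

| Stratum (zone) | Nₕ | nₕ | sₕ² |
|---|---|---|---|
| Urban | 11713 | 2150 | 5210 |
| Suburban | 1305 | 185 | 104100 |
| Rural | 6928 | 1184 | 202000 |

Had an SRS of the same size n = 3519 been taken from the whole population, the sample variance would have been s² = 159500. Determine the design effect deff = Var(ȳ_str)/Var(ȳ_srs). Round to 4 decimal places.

Var(ȳ_str) = Σ Wₕ²(1−fₕ)sₕ²/nₕ with Wₕ = Nₕ/19946:
  Urban: (11713/19946)²·(1−2150/11713)·5210/2150 = 0.68226004
  Suburban: (1305/19946)²·(1−185/1305)·104100/185 = 2.0672638
  Rural: (6928/19946)²·(1−1184/6928)·202000/1184 = 17.065159
  → Var(ȳ_str) = 19.814683.
Var(ȳ_srs) = (1 − 3519/19946)·159500/3519 = 37.328786.
deff = 19.814683 / 37.328786 = 0.5308.

0.5308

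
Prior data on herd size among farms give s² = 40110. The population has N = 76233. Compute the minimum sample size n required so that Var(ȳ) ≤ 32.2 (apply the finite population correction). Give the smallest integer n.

1226

Without fpc, n₀ = s²/D = 40110/32.2 = 1245.6522.
With fpc, (1 − n/N)·s²/n ≤ D requires n ≥ n₀/(1 + n₀/N) = 1245.6522/(1 + 1245.6522/76233) = 1225.6254.
Rounding up, n = 1226.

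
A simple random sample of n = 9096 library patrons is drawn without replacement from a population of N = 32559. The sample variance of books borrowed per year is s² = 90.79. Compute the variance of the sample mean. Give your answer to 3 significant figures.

0.00719

Under SRS without replacement, Var(ȳ) = (1 − f)·s²/n with f = n/N = 9096/32559 = 0.27936976.
Var(ȳ) = (1 − 0.27936976)·90.79/9096 = 0.72063024·0.0099813105 = 0.0071928342.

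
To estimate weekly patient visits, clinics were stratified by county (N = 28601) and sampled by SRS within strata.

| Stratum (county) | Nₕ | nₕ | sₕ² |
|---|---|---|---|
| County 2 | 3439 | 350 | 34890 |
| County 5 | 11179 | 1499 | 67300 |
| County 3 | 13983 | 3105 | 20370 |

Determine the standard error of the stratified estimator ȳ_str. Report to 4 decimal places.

Var(ȳ_str) = Σₕ Wₕ²(1 − fₕ)sₕ²/nₕ with Wₕ = Nₕ/N, N = 28601.
County 2: Wₕ = 0.12024055; term = 0.12024055²·(1 − 0.10177377)·34890/350 = 1.2945552.
County 5: Wₕ = 0.39086046; term = 0.39086046²·(1 − 0.13409071)·67300/1499 = 5.9392186.
County 3: Wₕ = 0.48889899; term = 0.48889899²·(1 − 0.22205535)·20370/3105 = 1.219878.
Sum = 8.4536518.
SE = √(8.4536518) = 2.9075.

2.9075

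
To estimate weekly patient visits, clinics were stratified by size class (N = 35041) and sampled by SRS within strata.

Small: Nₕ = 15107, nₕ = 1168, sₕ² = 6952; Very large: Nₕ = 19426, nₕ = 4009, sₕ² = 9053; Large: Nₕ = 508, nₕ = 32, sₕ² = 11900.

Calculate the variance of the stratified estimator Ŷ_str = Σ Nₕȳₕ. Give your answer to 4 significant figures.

Var(Ŷ_str) = Σₕ Nₕ²(1 − fₕ)sₕ²/nₕ.
Small: 15107²·(1 − 1168/15107)·6952/1168 = 1.2533627 × 10^9.
Very large: 19426²·(1 − 4009/19426)·9053/4009 = 6.7630052 × 10^8.
Large: 508²·(1 − 32/508)·11900/32 = 8.992235 × 10^7.
Sum = 2.0195856 × 10^9.

2.020 × 10^9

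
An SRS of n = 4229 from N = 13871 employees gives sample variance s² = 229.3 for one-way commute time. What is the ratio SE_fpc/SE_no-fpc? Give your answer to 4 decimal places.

f = n/N = 4229/13871 = 0.30488069.
SE_no-fpc = √(s²/n) = 0.23285372; SE_fpc = √((1−f)s²/n) = 0.19413903.
Ratio = √(1−f) = 0.83373816.

0.8337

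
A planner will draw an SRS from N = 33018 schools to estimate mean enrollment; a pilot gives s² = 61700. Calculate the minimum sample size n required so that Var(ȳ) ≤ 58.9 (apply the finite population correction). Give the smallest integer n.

Without fpc, n₀ = s²/D = 61700/58.9 = 1047.5382.
With fpc, (1 − n/N)·s²/n ≤ D requires n ≥ n₀/(1 + n₀/N) = 1047.5382/(1 + 1047.5382/33018) = 1015.3257.
Rounding up, n = 1016.

1016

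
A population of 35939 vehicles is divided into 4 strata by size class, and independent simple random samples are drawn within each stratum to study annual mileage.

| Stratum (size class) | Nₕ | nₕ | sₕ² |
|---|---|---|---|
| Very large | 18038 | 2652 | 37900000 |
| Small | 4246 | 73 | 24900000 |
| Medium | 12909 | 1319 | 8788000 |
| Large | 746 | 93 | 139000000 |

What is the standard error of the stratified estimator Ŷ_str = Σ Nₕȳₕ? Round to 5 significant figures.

Var(Ŷ_str) = Σₕ Nₕ²(1 − fₕ)sₕ²/nₕ.
Very large: 18038²·(1 − 2652/18038)·37900000/2652 = 3.9662474 × 10^12.
Small: 4246²·(1 − 73/4246)·24900000/73 = 6.0437273 × 10^12.
Medium: 12909²·(1 − 1319/12909)·8788000/1319 = 9.9683044 × 10^11.
Large: 746²·(1 − 93/746)·139000000/93 = 7.2808798 × 10^11.
Sum = 1.1734893 × 10^13.
SE = √(1.1734893 × 10^13) = 3.4256 × 10^6.

3.4256 × 10^6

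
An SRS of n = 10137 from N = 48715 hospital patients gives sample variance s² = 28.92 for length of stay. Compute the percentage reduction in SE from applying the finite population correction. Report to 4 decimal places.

11.0106

f = n/N = 10137/48715 = 0.20808786.
SE_no-fpc = √(s²/n) = 0.053412686; SE_fpc = √((1−f)s²/n) = 0.047531653.
Ratio = √(1−f) = 0.88989446. Reduction = 100·(1 − 0.88989446) = 11.0106%.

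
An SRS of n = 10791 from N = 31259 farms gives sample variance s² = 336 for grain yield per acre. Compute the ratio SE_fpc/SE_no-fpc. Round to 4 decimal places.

f = n/N = 10791/31259 = 0.34521258.
SE_no-fpc = √(s²/n) = 0.17645696; SE_fpc = √((1−f)s²/n) = 0.14278709.
Ratio = √(1−f) = 0.80918936.

0.8092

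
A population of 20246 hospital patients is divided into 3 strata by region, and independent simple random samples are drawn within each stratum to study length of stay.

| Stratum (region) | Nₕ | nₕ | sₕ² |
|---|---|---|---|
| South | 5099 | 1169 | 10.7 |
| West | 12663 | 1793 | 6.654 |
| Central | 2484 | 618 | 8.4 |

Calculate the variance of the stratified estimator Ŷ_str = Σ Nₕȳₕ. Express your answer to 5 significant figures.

Var(Ŷ_str) = Σₕ Nₕ²(1 − fₕ)sₕ²/nₕ.
South: 5099²·(1 − 1169/5099)·10.7/1169 = 183420.06.
West: 12663²·(1 − 1793/12663)·6.654/1793 = 510820.9.
Central: 2484²·(1 − 618/2484)·8.4/618 = 63001.957.
Sum = 757242.92.

757240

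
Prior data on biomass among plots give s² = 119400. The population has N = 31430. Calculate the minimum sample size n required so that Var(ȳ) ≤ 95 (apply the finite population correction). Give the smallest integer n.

1209

Without fpc, n₀ = s²/D = 119400/95 = 1256.8421.
With fpc, (1 − n/N)·s²/n ≤ D requires n ≥ n₀/(1 + n₀/N) = 1256.8421/(1 + 1256.8421/31430) = 1208.5153.
Rounding up, n = 1209.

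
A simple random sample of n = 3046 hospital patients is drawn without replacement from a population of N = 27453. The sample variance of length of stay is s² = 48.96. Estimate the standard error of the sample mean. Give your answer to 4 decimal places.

0.1195

Under SRS without replacement, Var(ȳ) = (1 − f)·s²/n with f = n/N = 3046/27453 = 0.11095327.
Var(ȳ) = (1 − 0.11095327)·48.96/3046 = 0.88904673·0.016073539 = 0.014290127.
SE(ȳ) = √(0.014290127) = 0.1195.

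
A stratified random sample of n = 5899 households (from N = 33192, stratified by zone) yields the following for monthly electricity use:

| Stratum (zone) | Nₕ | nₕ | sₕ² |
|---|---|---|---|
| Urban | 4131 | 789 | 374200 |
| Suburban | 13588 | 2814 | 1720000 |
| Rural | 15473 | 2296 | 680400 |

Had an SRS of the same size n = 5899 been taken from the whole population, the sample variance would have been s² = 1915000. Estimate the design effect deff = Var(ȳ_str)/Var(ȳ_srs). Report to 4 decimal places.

0.5320

Var(ȳ_str) = Σ Wₕ²(1−fₕ)sₕ²/nₕ with Wₕ = Nₕ/33192:
  Urban: (4131/33192)²·(1−789/4131)·374200/789 = 5.9432169
  Suburban: (13588/33192)²·(1−2814/13588)·1720000/2814 = 81.221316
  Rural: (15473/33192)²·(1−2296/15473)·680400/2296 = 54.842425
  → Var(ȳ_str) = 142.00696.
Var(ȳ_srs) = (1 − 5899/33192)·1915000/5899 = 266.93667.
deff = 142.00696 / 266.93667 = 0.5320.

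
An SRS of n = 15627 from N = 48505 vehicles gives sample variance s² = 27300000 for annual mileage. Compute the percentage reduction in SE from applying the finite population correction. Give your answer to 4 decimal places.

17.6697

f = n/N = 15627/48505 = 0.32217297.
SE_no-fpc = √(s²/n) = 41.796847; SE_fpc = √((1−f)s²/n) = 34.411449.
Ratio = √(1−f) = 0.82330251. Reduction = 100·(1 − 0.82330251) = 17.6697%.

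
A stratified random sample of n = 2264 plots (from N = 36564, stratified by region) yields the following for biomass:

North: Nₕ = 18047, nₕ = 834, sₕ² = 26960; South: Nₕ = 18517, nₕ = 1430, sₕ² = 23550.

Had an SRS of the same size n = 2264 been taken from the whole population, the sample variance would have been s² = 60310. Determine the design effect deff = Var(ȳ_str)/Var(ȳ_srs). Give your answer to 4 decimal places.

Var(ȳ_str) = Σ Wₕ²(1−fₕ)sₕ²/nₕ with Wₕ = Nₕ/36564:
  North: (18047/36564)²·(1−834/18047)·26960/834 = 7.5111775
  South: (18517/36564)²·(1−1430/18517)·23550/1430 = 3.8974802
  → Var(ȳ_str) = 11.408658.
Var(ȳ_srs) = (1 − 2264/36564)·60310/2264 = 24.989256.
deff = 11.408658 / 24.989256 = 0.4565.

0.4565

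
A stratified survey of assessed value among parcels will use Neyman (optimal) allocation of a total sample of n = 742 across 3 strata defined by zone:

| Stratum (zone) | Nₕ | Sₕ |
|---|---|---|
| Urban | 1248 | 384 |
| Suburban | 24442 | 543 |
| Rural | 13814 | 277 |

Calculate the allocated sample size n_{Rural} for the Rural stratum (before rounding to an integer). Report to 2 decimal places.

161.53

Neyman allocation: nₕ = n·NₕSₕ / Σⱼ NⱼSⱼ.
Σ NⱼSⱼ = 1248·384 + 24442·543 + 13814·277 = 1.7577716 × 10^7.
n_{Rural} = 742·13814·277 / (1.7577716 × 10^7) = 161.53.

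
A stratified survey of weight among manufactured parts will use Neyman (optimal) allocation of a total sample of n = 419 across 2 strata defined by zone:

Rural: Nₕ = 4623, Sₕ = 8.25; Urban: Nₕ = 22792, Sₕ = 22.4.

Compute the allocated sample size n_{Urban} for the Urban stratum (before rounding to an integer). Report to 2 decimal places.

Neyman allocation: nₕ = n·NₕSₕ / Σⱼ NⱼSⱼ.
Σ NⱼSⱼ = 4623·8.25 + 22792·22.4 = 548680.55.
n_{Urban} = 419·22792·22.4 / 548680.55 = 389.87.

389.87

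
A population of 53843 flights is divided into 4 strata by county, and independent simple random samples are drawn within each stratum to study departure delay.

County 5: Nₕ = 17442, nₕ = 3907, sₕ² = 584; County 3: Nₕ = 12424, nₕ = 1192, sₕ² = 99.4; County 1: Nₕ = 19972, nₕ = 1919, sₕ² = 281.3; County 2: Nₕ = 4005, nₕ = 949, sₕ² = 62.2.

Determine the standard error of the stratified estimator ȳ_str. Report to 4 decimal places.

0.1863

Var(ȳ_str) = Σₕ Wₕ²(1 − fₕ)sₕ²/nₕ with Wₕ = Nₕ/N, N = 53843.
County 5: Wₕ = 0.32394183; term = 0.32394183²·(1 − 0.22399954)·584/3907 = 0.012172099.
County 3: Wₕ = 0.23074494; term = 0.23074494²·(1 − 0.09594334)·99.4/1192 = 0.0040139334.
County 1: Wₕ = 0.37093030; term = 0.37093030²·(1 − 0.09608452)·281.3/1919 = 0.018230862.
County 2: Wₕ = 0.07438293; term = 0.07438293²·(1 − 0.23695381)·62.2/949 = 2.7670789 × 10^-4.
Sum = 0.034693602.
SE = √(0.034693602) = 0.1863.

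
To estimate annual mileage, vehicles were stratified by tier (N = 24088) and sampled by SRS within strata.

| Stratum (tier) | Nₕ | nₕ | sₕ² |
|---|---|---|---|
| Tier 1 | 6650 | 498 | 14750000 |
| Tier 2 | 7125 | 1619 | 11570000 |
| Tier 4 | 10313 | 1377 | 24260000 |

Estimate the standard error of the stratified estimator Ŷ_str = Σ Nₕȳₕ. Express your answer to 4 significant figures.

1.765 × 10^6

Var(Ŷ_str) = Σₕ Nₕ²(1 − fₕ)sₕ²/nₕ.
Tier 1: 6650²·(1 − 498/6650)·14750000/498 = 1.2117155 × 10^12.
Tier 2: 7125²·(1 − 1619/7125)·11570000/1619 = 2.8035454 × 10^11.
Tier 4: 10313²·(1 − 1377/10313)·24260000/1377 = 1.6236224 × 10^12.
Sum = 3.1156924 × 10^12.
SE = √(3.1156924 × 10^12) = 1.765 × 10^6.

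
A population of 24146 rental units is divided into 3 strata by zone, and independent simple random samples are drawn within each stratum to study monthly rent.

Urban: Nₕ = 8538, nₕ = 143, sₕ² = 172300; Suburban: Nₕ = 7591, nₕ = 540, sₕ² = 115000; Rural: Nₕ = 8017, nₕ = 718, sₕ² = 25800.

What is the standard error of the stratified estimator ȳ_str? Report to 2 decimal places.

13.09

Var(ȳ_str) = Σₕ Wₕ²(1 − fₕ)sₕ²/nₕ with Wₕ = Nₕ/N, N = 24146.
Urban: Wₕ = 0.35359894; term = 0.35359894²·(1 − 0.01674865)·172300/143 = 148.1275.
Suburban: Wₕ = 0.31437919; term = 0.31437919²·(1 − 0.07113687)·115000/540 = 19.550749.
Rural: Wₕ = 0.33202187; term = 0.33202187²·(1 − 0.08955969)·25800/718 = 3.6064517.
Sum = 171.2847.
SE = √(171.2847) = 13.09.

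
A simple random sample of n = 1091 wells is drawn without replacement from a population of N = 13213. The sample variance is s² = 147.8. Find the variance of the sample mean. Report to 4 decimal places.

Under SRS without replacement, Var(ȳ) = (1 − f)·s²/n with f = n/N = 1091/13213 = 0.08257020.
Var(ȳ) = (1 − 0.08257020)·147.8/1091 = 0.91742980·0.13547204 = 0.12428609.

0.1243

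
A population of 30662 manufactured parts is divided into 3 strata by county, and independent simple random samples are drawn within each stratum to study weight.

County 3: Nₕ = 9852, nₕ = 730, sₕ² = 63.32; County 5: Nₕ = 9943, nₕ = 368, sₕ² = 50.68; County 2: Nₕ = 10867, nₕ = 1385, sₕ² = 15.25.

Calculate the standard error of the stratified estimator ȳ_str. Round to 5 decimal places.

0.15311

Var(ȳ_str) = Σₕ Wₕ²(1 − fₕ)sₕ²/nₕ with Wₕ = Nₕ/N, N = 30662.
County 3: Wₕ = 0.32130976; term = 0.32130976²·(1 − 0.07409663)·63.32/730 = 0.0082914705.
County 5: Wₕ = 0.32427761; term = 0.32427761²·(1 − 0.03701096)·50.68/368 = 0.01394582.
County 2: Wₕ = 0.35441263; term = 0.35441263²·(1 − 0.12745008)·15.25/1385 = 0.0012067817.
Sum = 0.023444072.
SE = √(0.023444072) = 0.15311.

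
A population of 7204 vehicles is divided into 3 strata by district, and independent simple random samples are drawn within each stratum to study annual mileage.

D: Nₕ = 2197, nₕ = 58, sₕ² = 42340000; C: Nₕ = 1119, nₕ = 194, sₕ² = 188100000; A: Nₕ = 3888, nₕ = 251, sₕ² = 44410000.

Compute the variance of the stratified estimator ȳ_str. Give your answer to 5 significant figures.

Var(ȳ_str) = Σₕ Wₕ²(1 − fₕ)sₕ²/nₕ with Wₕ = Nₕ/N, N = 7204.
D: Wₕ = 0.30496946; term = 0.30496946²·(1 − 0.02639964)·42340000/58 = 66102.258.
C: Wₕ = 0.15533037; term = 0.15533037²·(1 − 0.17336908)·188100000/194 = 19337.996.
A: Wₕ = 0.53970017; term = 0.53970017²·(1 − 0.06455761)·44410000/251 = 48209.12.
Sum = 133649.37.

133650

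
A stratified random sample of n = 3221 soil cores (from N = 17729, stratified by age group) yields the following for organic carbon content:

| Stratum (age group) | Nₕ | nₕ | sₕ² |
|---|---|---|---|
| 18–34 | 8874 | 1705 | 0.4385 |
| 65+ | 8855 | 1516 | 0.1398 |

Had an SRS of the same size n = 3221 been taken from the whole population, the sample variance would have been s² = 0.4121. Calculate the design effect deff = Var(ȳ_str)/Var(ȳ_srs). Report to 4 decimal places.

Var(ȳ_str) = Σ Wₕ²(1−fₕ)sₕ²/nₕ with Wₕ = Nₕ/17729:
  18–34: (8874/17729)²·(1−1705/8874)·0.4385/1705 = 5.2054076 × 10^-5
  65+: (8855/17729)²·(1−1516/8855)·0.1398/1516 = 1.9066235 × 10^-5
  → Var(ȳ_str) = 7.1120311 × 10^-5.
Var(ȳ_srs) = (1 − 3221/17729)·0.4121/3221 = 1.0469723 × 10^-4.
deff = (7.1120311 × 10^-5) / (1.0469723 × 10^-4) = 0.6793.

0.6793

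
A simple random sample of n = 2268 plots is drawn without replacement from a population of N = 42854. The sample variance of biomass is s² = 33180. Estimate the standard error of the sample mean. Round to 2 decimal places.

Under SRS without replacement, Var(ȳ) = (1 − f)·s²/n with f = n/N = 2268/42854 = 0.05292388.
Var(ȳ) = (1 − 0.05292388)·33180/2268 = 0.94707612·14.62963 = 13.855373.
SE(ȳ) = √(13.855373) = 3.72.

3.72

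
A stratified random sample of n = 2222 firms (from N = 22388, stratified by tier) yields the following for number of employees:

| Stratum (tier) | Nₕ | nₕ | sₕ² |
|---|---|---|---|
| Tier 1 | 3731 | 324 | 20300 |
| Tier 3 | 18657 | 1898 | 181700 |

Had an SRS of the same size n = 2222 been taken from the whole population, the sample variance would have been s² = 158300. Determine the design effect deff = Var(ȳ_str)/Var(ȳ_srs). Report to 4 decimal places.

0.9554

Var(ȳ_str) = Σ Wₕ²(1−fₕ)sₕ²/nₕ with Wₕ = Nₕ/22388:
  Tier 1: (3731/22388)²·(1−324/3731)·20300/324 = 1.5889777
  Tier 3: (18657/22388)²·(1−1898/18657)·181700/1898 = 59.719757
  → Var(ȳ_str) = 61.308735.
Var(ȳ_srs) = (1 − 2222/22388)·158300/2222 = 64.171372.
deff = 61.308735 / 64.171372 = 0.9554.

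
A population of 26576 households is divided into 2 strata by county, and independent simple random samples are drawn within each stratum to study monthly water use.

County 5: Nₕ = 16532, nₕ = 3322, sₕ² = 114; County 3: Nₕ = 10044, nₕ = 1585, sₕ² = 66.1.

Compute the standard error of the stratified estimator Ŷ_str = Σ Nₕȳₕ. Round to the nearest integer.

Var(Ŷ_str) = Σₕ Nₕ²(1 − fₕ)sₕ²/nₕ.
County 5: 16532²·(1 − 3322/16532)·114/3322 = 7.4943408 × 10^6.
County 3: 10044²·(1 − 1585/10044)·66.1/1585 = 3.5432184 × 10^6.
Sum = 1.1037559 × 10^7.
SE = √(1.1037559 × 10^7) = 3322.

3322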